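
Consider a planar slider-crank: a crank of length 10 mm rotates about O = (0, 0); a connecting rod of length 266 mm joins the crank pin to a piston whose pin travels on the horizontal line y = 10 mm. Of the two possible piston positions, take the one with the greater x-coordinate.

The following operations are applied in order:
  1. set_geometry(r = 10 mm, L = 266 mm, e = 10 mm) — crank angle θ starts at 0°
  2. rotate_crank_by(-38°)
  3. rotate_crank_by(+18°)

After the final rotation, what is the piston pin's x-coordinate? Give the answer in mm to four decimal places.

set_geometry: r = 10 mm, L = 266 mm, e = 10 mm; θ ← 0°
rotate_crank_by(-38°): θ ← 0° -38° = -38°
rotate_crank_by(+18°): θ ← -38° +18° = -20°
crank pin P = (r cos θ, r sin θ) = (9.396926, -3.420201)
h = r sin θ − e = -3.420201 − 10 = -13.420201
x = r cos θ + √(L² − h²) = 9.396926 + √(70756.0 − 180.1018) = 9.396926 + 265.661247 = 275.058173

275.0582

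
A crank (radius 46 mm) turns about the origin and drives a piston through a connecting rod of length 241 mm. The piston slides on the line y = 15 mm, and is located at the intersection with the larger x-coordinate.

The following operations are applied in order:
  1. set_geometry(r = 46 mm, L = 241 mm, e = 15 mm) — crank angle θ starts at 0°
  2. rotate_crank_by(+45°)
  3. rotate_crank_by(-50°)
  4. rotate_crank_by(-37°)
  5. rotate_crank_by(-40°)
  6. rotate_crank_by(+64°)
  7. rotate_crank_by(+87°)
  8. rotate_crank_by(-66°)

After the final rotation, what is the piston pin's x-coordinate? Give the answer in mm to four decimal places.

286.6077

set_geometry: r = 46 mm, L = 241 mm, e = 15 mm; θ ← 0°
rotate_crank_by(+45°): θ ← 0° +45° = 45°
rotate_crank_by(-50°): θ ← 45° -50° = -5°
rotate_crank_by(-37°): θ ← -5° -37° = -42°
rotate_crank_by(-40°): θ ← -42° -40° = -82°
rotate_crank_by(+64°): θ ← -82° +64° = -18°
rotate_crank_by(+87°): θ ← -18° +87° = 69°
rotate_crank_by(-66°): θ ← 69° -66° = 3°
crank pin P = (r cos θ, r sin θ) = (45.936959, 2.407454)
h = r sin θ − e = 2.407454 − 15 = -12.592546
x = r cos θ + √(L² − h²) = 45.936959 + √(58081.0 − 158.5722) = 45.936959 + 240.670787 = 286.607746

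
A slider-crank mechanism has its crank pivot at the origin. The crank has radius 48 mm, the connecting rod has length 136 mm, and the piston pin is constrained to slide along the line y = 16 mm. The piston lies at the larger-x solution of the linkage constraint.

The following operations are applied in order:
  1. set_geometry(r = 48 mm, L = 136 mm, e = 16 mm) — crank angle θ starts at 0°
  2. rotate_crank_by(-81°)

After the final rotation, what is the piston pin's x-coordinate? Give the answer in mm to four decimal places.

set_geometry: r = 48 mm, L = 136 mm, e = 16 mm; θ ← 0°
rotate_crank_by(-81°): θ ← 0° -81° = -81°
crank pin P = (r cos θ, r sin θ) = (7.508854, -47.409040)
h = r sin θ − e = -47.409040 − 16 = -63.409040
x = r cos θ + √(L² − h²) = 7.508854 + √(18496.0 − 4020.7064) = 7.508854 + 120.313314 = 127.822169

127.8222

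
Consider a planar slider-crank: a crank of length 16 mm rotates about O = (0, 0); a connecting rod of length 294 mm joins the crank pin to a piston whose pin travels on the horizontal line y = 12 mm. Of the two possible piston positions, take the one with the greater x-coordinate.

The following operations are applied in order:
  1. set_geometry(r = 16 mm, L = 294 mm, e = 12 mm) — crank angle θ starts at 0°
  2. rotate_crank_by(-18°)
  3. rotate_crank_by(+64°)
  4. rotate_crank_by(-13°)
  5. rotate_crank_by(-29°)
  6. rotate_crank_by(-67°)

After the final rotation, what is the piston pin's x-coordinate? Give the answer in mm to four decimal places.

300.0891

set_geometry: r = 16 mm, L = 294 mm, e = 12 mm; θ ← 0°
rotate_crank_by(-18°): θ ← 0° -18° = -18°
rotate_crank_by(+64°): θ ← -18° +64° = 46°
rotate_crank_by(-13°): θ ← 46° -13° = 33°
rotate_crank_by(-29°): θ ← 33° -29° = 4°
rotate_crank_by(-67°): θ ← 4° -67° = -63°
crank pin P = (r cos θ, r sin θ) = (7.263848, -14.256104)
h = r sin θ − e = -14.256104 − 12 = -26.256104
x = r cos θ + √(L² − h²) = 7.263848 + √(86436.0 − 689.3830) = 7.263848 + 292.825233 = 300.089081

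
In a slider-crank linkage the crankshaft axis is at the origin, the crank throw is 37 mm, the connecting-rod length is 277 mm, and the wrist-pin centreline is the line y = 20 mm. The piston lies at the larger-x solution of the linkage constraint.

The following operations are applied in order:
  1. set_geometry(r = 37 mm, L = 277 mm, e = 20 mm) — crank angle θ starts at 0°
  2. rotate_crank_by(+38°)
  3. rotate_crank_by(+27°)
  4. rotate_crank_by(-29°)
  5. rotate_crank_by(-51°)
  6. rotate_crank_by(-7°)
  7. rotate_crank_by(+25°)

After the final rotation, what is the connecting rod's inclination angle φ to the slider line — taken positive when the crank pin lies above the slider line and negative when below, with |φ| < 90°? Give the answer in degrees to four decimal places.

set_geometry: r = 37 mm, L = 277 mm, e = 20 mm; θ ← 0°
rotate_crank_by(+38°): θ ← 0° +38° = 38°
rotate_crank_by(+27°): θ ← 38° +27° = 65°
rotate_crank_by(-29°): θ ← 65° -29° = 36°
rotate_crank_by(-51°): θ ← 36° -51° = -15°
rotate_crank_by(-7°): θ ← -15° -7° = -22°
rotate_crank_by(+25°): θ ← -22° +25° = 3°
crank pin P = (r cos θ, r sin θ) = (36.949293, 1.936430)
h = r sin θ − e = 1.936430 − 20 = -18.063570
sin φ = h / L = -18.063570 / 277 = -0.06521144
φ = arcsin(-0.06521144) = -3.738994°

-3.7390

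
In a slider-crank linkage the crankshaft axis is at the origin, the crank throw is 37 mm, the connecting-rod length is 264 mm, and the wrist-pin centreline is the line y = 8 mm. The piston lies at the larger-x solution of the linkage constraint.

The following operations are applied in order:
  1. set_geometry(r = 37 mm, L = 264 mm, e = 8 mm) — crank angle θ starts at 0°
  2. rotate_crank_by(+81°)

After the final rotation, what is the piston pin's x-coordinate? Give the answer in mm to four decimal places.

set_geometry: r = 37 mm, L = 264 mm, e = 8 mm; θ ← 0°
rotate_crank_by(+81°): θ ← 0° +81° = 81°
crank pin P = (r cos θ, r sin θ) = (5.788075, 36.544469)
h = r sin θ − e = 36.544469 − 8 = 28.544469
x = r cos θ + √(L² − h²) = 5.788075 + √(69696.0 − 814.7867) = 5.788075 + 262.452307 = 268.240382

268.2404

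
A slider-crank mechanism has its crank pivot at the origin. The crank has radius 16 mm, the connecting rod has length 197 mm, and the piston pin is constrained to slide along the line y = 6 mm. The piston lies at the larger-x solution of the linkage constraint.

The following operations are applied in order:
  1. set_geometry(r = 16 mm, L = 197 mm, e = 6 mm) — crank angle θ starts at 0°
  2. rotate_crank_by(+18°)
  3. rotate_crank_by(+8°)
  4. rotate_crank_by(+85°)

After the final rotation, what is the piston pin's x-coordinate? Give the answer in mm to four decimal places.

set_geometry: r = 16 mm, L = 197 mm, e = 6 mm; θ ← 0°
rotate_crank_by(+18°): θ ← 0° +18° = 18°
rotate_crank_by(+8°): θ ← 18° +8° = 26°
rotate_crank_by(+85°): θ ← 26° +85° = 111°
crank pin P = (r cos θ, r sin θ) = (-5.733887, 14.937287)
h = r sin θ − e = 14.937287 − 6 = 8.937287
x = r cos θ + √(L² − h²) = -5.733887 + √(38809.0 − 79.8751) = -5.733887 + 196.797167 = 191.063280

191.0633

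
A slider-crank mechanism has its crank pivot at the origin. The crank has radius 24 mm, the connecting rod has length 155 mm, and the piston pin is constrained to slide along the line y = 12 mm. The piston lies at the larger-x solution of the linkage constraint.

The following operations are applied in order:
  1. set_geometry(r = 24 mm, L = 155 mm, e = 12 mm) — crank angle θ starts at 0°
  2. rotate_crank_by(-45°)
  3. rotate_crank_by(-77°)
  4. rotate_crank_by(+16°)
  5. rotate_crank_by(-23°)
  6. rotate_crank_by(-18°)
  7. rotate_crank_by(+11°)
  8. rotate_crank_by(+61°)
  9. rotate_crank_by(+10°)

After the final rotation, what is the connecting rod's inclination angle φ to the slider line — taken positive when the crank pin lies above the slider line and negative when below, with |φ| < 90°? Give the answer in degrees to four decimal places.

-12.5770

set_geometry: r = 24 mm, L = 155 mm, e = 12 mm; θ ← 0°
rotate_crank_by(-45°): θ ← 0° -45° = -45°
rotate_crank_by(-77°): θ ← -45° -77° = -122°
rotate_crank_by(+16°): θ ← -122° +16° = -106°
rotate_crank_by(-23°): θ ← -106° -23° = -129°
rotate_crank_by(-18°): θ ← -129° -18° = -147°
rotate_crank_by(+11°): θ ← -147° +11° = -136°
rotate_crank_by(+61°): θ ← -136° +61° = -75°
rotate_crank_by(+10°): θ ← -75° +10° = -65°
crank pin P = (r cos θ, r sin θ) = (10.142838, -21.751387)
h = r sin θ − e = -21.751387 − 12 = -33.751387
sin φ = h / L = -33.751387 / 155 = -0.21775088
φ = arcsin(-0.21775088) = -12.576966°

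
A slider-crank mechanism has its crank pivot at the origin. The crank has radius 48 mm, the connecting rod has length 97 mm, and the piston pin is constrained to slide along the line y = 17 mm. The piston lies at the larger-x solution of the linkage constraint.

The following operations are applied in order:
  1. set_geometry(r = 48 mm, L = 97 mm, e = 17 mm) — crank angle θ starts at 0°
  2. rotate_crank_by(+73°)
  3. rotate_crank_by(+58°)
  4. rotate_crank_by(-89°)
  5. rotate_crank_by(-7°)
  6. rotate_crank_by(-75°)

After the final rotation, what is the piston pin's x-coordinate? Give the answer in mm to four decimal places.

121.1444

set_geometry: r = 48 mm, L = 97 mm, e = 17 mm; θ ← 0°
rotate_crank_by(+73°): θ ← 0° +73° = 73°
rotate_crank_by(+58°): θ ← 73° +58° = 131°
rotate_crank_by(-89°): θ ← 131° -89° = 42°
rotate_crank_by(-7°): θ ← 42° -7° = 35°
rotate_crank_by(-75°): θ ← 35° -75° = -40°
crank pin P = (r cos θ, r sin θ) = (36.770133, -30.853805)
h = r sin θ − e = -30.853805 − 17 = -47.853805
x = r cos θ + √(L² − h²) = 36.770133 + √(9409.0 − 2289.9867) = 36.770133 + 84.374246 = 121.144379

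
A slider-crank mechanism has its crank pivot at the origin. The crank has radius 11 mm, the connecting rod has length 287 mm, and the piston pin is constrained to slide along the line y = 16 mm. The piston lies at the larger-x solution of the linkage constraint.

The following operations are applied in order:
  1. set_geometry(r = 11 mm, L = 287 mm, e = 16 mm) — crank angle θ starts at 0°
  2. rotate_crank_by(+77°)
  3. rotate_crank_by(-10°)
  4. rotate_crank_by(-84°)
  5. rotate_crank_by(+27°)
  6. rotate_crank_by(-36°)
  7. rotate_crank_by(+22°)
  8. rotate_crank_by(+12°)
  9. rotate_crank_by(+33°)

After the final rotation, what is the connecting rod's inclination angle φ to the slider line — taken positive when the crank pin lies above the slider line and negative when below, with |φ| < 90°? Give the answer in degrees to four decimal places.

-1.7538

set_geometry: r = 11 mm, L = 287 mm, e = 16 mm; θ ← 0°
rotate_crank_by(+77°): θ ← 0° +77° = 77°
rotate_crank_by(-10°): θ ← 77° -10° = 67°
rotate_crank_by(-84°): θ ← 67° -84° = -17°
rotate_crank_by(+27°): θ ← -17° +27° = 10°
rotate_crank_by(-36°): θ ← 10° -36° = -26°
rotate_crank_by(+22°): θ ← -26° +22° = -4°
rotate_crank_by(+12°): θ ← -4° +12° = 8°
rotate_crank_by(+33°): θ ← 8° +33° = 41°
crank pin P = (r cos θ, r sin θ) = (8.301805, 7.216649)
h = r sin θ − e = 7.216649 − 16 = -8.783351
sin φ = h / L = -8.783351 / 287 = -0.03060401
φ = arcsin(-0.03060401) = -1.753754°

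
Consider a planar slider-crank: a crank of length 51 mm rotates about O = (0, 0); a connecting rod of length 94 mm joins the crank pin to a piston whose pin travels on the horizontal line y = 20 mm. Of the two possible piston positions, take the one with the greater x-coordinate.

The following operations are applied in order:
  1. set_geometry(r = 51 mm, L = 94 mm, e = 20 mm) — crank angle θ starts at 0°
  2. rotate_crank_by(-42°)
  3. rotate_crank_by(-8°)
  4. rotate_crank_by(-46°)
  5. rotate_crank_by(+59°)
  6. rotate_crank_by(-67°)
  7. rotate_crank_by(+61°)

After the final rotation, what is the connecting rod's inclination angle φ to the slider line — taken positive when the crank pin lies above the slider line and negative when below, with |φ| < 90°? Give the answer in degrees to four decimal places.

-35.6468

set_geometry: r = 51 mm, L = 94 mm, e = 20 mm; θ ← 0°
rotate_crank_by(-42°): θ ← 0° -42° = -42°
rotate_crank_by(-8°): θ ← -42° -8° = -50°
rotate_crank_by(-46°): θ ← -50° -46° = -96°
rotate_crank_by(+59°): θ ← -96° +59° = -37°
rotate_crank_by(-67°): θ ← -37° -67° = -104°
rotate_crank_by(+61°): θ ← -104° +61° = -43°
crank pin P = (r cos θ, r sin θ) = (37.299039, -34.781916)
h = r sin θ − e = -34.781916 − 20 = -54.781916
sin φ = h / L = -54.781916 / 94 = -0.58278634
φ = arcsin(-0.58278634) = -35.646759°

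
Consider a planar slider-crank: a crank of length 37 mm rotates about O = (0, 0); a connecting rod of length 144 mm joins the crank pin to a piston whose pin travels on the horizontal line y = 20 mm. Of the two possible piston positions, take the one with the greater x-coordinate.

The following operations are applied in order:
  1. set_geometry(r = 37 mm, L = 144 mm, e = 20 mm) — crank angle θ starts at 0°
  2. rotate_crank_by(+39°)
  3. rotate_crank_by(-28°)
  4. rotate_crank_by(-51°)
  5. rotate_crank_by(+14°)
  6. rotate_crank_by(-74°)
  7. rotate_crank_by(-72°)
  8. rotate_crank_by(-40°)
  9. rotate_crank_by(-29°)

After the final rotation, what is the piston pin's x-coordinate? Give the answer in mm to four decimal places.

125.5305

set_geometry: r = 37 mm, L = 144 mm, e = 20 mm; θ ← 0°
rotate_crank_by(+39°): θ ← 0° +39° = 39°
rotate_crank_by(-28°): θ ← 39° -28° = 11°
rotate_crank_by(-51°): θ ← 11° -51° = -40°
rotate_crank_by(+14°): θ ← -40° +14° = -26°
rotate_crank_by(-74°): θ ← -26° -74° = -100°
rotate_crank_by(-72°): θ ← -100° -72° = -172°
rotate_crank_by(-40°): θ ← -172° -40° = -212°
rotate_crank_by(-29°): θ ← -212° -29° = -241°
crank pin P = (r cos θ, r sin θ) = (-17.937956, 32.360929)
h = r sin θ − e = 32.360929 − 20 = 12.360929
x = r cos θ + √(L² − h²) = -17.937956 + √(20736.0 − 152.7926) = -17.937956 + 143.468489 = 125.530533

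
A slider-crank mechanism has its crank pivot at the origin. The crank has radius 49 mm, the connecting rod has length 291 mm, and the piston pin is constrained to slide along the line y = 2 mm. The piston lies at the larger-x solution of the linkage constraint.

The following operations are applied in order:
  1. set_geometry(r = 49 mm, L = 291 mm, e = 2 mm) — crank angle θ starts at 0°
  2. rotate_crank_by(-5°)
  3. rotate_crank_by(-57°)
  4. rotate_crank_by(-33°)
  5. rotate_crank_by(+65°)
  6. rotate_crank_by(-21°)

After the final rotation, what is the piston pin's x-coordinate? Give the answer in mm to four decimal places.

set_geometry: r = 49 mm, L = 291 mm, e = 2 mm; θ ← 0°
rotate_crank_by(-5°): θ ← 0° -5° = -5°
rotate_crank_by(-57°): θ ← -5° -57° = -62°
rotate_crank_by(-33°): θ ← -62° -33° = -95°
rotate_crank_by(+65°): θ ← -95° +65° = -30°
rotate_crank_by(-21°): θ ← -30° -21° = -51°
crank pin P = (r cos θ, r sin θ) = (30.836699, -38.080152)
h = r sin θ − e = -38.080152 − 2 = -40.080152
x = r cos θ + √(L² − h²) = 30.836699 + √(84681.0 − 1606.4186) = 30.836699 + 288.226615 = 319.063314

319.0633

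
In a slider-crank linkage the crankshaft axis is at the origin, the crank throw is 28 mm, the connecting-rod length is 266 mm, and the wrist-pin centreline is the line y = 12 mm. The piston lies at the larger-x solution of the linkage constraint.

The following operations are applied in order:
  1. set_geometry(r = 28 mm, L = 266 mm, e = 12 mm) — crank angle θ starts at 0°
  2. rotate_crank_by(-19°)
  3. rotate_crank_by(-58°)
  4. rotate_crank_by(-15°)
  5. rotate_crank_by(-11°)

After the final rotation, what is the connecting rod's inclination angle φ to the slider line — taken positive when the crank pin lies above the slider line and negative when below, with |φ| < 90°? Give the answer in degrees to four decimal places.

set_geometry: r = 28 mm, L = 266 mm, e = 12 mm; θ ← 0°
rotate_crank_by(-19°): θ ← 0° -19° = -19°
rotate_crank_by(-58°): θ ← -19° -58° = -77°
rotate_crank_by(-15°): θ ← -77° -15° = -92°
rotate_crank_by(-11°): θ ← -92° -11° = -103°
crank pin P = (r cos θ, r sin θ) = (-6.298630, -27.282362)
h = r sin θ − e = -27.282362 − 12 = -39.282362
sin φ = h / L = -39.282362 / 266 = -0.14767805
φ = arcsin(-0.14767805) = -8.492390°

-8.4924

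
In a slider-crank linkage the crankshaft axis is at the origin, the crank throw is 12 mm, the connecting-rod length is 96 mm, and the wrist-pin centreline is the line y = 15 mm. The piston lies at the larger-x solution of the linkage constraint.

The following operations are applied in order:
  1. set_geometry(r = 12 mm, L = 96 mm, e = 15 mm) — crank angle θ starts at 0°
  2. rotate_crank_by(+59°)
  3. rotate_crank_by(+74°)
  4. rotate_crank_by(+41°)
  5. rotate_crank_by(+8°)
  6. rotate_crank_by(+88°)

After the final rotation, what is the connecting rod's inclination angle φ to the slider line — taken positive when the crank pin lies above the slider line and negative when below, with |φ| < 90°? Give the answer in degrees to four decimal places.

-16.3348

set_geometry: r = 12 mm, L = 96 mm, e = 15 mm; θ ← 0°
rotate_crank_by(+59°): θ ← 0° +59° = 59°
rotate_crank_by(+74°): θ ← 59° +74° = 133°
rotate_crank_by(+41°): θ ← 133° +41° = 174°
rotate_crank_by(+8°): θ ← 174° +8° = 182°
rotate_crank_by(+88°): θ ← 182° +88° = 270°
crank pin P = (r cos θ, r sin θ) = (-0.000000, -12.000000)
h = r sin θ − e = -12.000000 − 15 = -27.000000
sin φ = h / L = -27.000000 / 96 = -0.28125000
φ = arcsin(-0.28125000) = -16.334823°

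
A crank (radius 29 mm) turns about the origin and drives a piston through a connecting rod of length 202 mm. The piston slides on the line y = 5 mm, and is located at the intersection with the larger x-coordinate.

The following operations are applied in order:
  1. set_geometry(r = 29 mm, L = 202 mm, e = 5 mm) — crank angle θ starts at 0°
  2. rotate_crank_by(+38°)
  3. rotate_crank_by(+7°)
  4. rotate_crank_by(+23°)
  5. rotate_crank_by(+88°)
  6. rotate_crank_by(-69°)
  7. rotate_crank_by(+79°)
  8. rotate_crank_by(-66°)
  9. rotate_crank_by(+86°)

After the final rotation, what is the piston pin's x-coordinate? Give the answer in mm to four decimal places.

set_geometry: r = 29 mm, L = 202 mm, e = 5 mm; θ ← 0°
rotate_crank_by(+38°): θ ← 0° +38° = 38°
rotate_crank_by(+7°): θ ← 38° +7° = 45°
rotate_crank_by(+23°): θ ← 45° +23° = 68°
rotate_crank_by(+88°): θ ← 68° +88° = 156°
rotate_crank_by(-69°): θ ← 156° -69° = 87°
rotate_crank_by(+79°): θ ← 87° +79° = 166°
rotate_crank_by(-66°): θ ← 166° -66° = 100°
rotate_crank_by(+86°): θ ← 100° +86° = 186°
crank pin P = (r cos θ, r sin θ) = (-28.841135, -3.031325)
h = r sin θ − e = -3.031325 − 5 = -8.031325
x = r cos θ + √(L² − h²) = -28.841135 + √(40804.0 − 64.5022) = -28.841135 + 201.840278 = 172.999143

172.9991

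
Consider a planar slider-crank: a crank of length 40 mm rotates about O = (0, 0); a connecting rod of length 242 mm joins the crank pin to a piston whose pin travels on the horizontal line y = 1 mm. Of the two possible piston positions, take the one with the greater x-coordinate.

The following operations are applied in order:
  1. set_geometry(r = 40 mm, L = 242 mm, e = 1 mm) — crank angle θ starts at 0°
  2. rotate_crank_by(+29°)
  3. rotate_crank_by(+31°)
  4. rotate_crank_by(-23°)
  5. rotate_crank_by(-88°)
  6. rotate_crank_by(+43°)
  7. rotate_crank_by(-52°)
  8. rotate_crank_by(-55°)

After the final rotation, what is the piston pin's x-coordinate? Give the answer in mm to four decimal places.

set_geometry: r = 40 mm, L = 242 mm, e = 1 mm; θ ← 0°
rotate_crank_by(+29°): θ ← 0° +29° = 29°
rotate_crank_by(+31°): θ ← 29° +31° = 60°
rotate_crank_by(-23°): θ ← 60° -23° = 37°
rotate_crank_by(-88°): θ ← 37° -88° = -51°
rotate_crank_by(+43°): θ ← -51° +43° = -8°
rotate_crank_by(-52°): θ ← -8° -52° = -60°
rotate_crank_by(-55°): θ ← -60° -55° = -115°
crank pin P = (r cos θ, r sin θ) = (-16.904730, -36.252311)
h = r sin θ − e = -36.252311 − 1 = -37.252311
x = r cos θ + √(L² − h²) = -16.904730 + √(58564.0 − 1387.7347) = -16.904730 + 239.115590 = 222.210859

222.2109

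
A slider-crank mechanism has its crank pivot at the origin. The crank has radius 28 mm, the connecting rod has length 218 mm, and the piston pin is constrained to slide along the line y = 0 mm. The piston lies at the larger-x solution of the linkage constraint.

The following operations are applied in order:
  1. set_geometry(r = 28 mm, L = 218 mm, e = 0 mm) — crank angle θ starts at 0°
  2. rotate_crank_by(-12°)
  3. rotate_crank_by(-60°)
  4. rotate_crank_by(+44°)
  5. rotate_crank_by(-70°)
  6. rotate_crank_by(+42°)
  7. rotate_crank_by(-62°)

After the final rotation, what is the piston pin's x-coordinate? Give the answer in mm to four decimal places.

set_geometry: r = 28 mm, L = 218 mm, e = 0 mm; θ ← 0°
rotate_crank_by(-12°): θ ← 0° -12° = -12°
rotate_crank_by(-60°): θ ← -12° -60° = -72°
rotate_crank_by(+44°): θ ← -72° +44° = -28°
rotate_crank_by(-70°): θ ← -28° -70° = -98°
rotate_crank_by(+42°): θ ← -98° +42° = -56°
rotate_crank_by(-62°): θ ← -56° -62° = -118°
crank pin P = (r cos θ, r sin θ) = (-13.145204, -24.722533)
h = r sin θ − e = -24.722533 − 0 = -24.722533
x = r cos θ + √(L² − h²) = -13.145204 + √(47524.0 − 611.2036) = -13.145204 + 216.593620 = 203.448417

203.4484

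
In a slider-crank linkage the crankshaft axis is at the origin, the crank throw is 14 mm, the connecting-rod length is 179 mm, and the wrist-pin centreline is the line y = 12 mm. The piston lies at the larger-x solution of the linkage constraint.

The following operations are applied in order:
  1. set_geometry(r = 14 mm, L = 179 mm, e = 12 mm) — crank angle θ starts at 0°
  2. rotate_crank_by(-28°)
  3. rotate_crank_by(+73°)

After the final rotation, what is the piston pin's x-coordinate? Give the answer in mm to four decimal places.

188.8872

set_geometry: r = 14 mm, L = 179 mm, e = 12 mm; θ ← 0°
rotate_crank_by(-28°): θ ← 0° -28° = -28°
rotate_crank_by(+73°): θ ← -28° +73° = 45°
crank pin P = (r cos θ, r sin θ) = (9.899495, 9.899495)
h = r sin θ − e = 9.899495 − 12 = -2.100505
x = r cos θ + √(L² − h²) = 9.899495 + √(32041.0 − 4.4121) = 9.899495 + 178.987675 = 188.887170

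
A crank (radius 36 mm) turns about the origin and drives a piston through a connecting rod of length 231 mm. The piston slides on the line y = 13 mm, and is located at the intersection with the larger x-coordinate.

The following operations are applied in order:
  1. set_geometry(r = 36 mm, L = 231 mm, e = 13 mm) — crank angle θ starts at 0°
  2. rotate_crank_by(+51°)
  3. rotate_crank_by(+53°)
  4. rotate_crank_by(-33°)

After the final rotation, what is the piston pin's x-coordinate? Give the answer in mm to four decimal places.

set_geometry: r = 36 mm, L = 231 mm, e = 13 mm; θ ← 0°
rotate_crank_by(+51°): θ ← 0° +51° = 51°
rotate_crank_by(+53°): θ ← 51° +53° = 104°
rotate_crank_by(-33°): θ ← 104° -33° = 71°
crank pin P = (r cos θ, r sin θ) = (11.720454, 34.038669)
h = r sin θ − e = 34.038669 − 13 = 21.038669
x = r cos θ + √(L² − h²) = 11.720454 + √(53361.0 − 442.6256) = 11.720454 + 230.039941 = 241.760394

241.7604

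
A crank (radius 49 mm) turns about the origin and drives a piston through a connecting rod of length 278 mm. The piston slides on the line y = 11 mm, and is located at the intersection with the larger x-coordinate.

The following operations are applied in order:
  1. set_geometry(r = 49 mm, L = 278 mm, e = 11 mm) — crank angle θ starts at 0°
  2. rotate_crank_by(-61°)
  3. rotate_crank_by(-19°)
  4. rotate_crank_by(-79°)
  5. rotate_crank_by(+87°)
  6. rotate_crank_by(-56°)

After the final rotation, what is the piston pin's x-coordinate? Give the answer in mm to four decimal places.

243.3698

set_geometry: r = 49 mm, L = 278 mm, e = 11 mm; θ ← 0°
rotate_crank_by(-61°): θ ← 0° -61° = -61°
rotate_crank_by(-19°): θ ← -61° -19° = -80°
rotate_crank_by(-79°): θ ← -80° -79° = -159°
rotate_crank_by(+87°): θ ← -159° +87° = -72°
rotate_crank_by(-56°): θ ← -72° -56° = -128°
crank pin P = (r cos θ, r sin θ) = (-30.167412, -38.612527)
h = r sin θ − e = -38.612527 − 11 = -49.612527
x = r cos θ + √(L² − h²) = -30.167412 + √(77284.0 − 2461.4028) = -30.167412 + 273.537195 = 243.369783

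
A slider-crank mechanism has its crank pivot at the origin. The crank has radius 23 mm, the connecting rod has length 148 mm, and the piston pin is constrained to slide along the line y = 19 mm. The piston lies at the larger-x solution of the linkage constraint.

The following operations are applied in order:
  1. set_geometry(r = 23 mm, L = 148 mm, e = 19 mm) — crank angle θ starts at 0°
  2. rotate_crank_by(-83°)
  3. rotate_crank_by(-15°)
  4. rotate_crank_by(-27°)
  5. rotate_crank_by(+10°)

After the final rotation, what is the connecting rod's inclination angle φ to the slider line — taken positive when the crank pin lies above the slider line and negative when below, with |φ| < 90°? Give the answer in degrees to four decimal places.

-15.6181

set_geometry: r = 23 mm, L = 148 mm, e = 19 mm; θ ← 0°
rotate_crank_by(-83°): θ ← 0° -83° = -83°
rotate_crank_by(-15°): θ ← -83° -15° = -98°
rotate_crank_by(-27°): θ ← -98° -27° = -125°
rotate_crank_by(+10°): θ ← -125° +10° = -115°
crank pin P = (r cos θ, r sin θ) = (-9.720220, -20.845079)
h = r sin θ − e = -20.845079 − 19 = -39.845079
sin φ = h / L = -39.845079 / 148 = -0.26922351
φ = arcsin(-0.26922351) = -15.618066°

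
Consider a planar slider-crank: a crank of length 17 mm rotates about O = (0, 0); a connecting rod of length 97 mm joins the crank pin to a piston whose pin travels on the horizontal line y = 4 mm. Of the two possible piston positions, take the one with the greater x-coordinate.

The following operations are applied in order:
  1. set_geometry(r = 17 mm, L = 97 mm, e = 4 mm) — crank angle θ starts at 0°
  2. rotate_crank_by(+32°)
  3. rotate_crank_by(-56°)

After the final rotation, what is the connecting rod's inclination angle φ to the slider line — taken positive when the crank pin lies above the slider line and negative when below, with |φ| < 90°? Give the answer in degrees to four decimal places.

set_geometry: r = 17 mm, L = 97 mm, e = 4 mm; θ ← 0°
rotate_crank_by(+32°): θ ← 0° +32° = 32°
rotate_crank_by(-56°): θ ← 32° -56° = -24°
crank pin P = (r cos θ, r sin θ) = (15.530273, -6.914523)
h = r sin θ − e = -6.914523 − 4 = -10.914523
sin φ = h / L = -10.914523 / 97 = -0.11252085
φ = arcsin(-0.11252085) = -6.460652°

-6.4607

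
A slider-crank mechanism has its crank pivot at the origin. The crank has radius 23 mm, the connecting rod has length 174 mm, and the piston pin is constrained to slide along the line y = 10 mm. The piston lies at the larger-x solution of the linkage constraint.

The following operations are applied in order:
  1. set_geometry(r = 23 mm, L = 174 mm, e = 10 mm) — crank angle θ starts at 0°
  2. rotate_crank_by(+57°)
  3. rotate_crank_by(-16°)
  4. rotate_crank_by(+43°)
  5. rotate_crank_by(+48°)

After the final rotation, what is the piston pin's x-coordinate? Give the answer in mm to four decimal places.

158.4654

set_geometry: r = 23 mm, L = 174 mm, e = 10 mm; θ ← 0°
rotate_crank_by(+57°): θ ← 0° +57° = 57°
rotate_crank_by(-16°): θ ← 57° -16° = 41°
rotate_crank_by(+43°): θ ← 41° +43° = 84°
rotate_crank_by(+48°): θ ← 84° +48° = 132°
crank pin P = (r cos θ, r sin θ) = (-15.390004, 17.092331)
h = r sin θ − e = 17.092331 − 10 = 7.092331
x = r cos θ + √(L² − h²) = -15.390004 + √(30276.0 − 50.3012) = -15.390004 + 173.855396 = 158.465392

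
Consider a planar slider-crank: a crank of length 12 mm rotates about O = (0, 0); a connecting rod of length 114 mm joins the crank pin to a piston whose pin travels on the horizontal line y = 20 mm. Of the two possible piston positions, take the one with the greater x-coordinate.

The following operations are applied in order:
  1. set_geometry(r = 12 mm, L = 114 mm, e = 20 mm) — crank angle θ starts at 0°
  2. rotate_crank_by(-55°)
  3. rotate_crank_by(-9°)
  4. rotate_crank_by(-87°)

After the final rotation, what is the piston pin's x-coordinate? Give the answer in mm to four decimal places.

100.5426

set_geometry: r = 12 mm, L = 114 mm, e = 20 mm; θ ← 0°
rotate_crank_by(-55°): θ ← 0° -55° = -55°
rotate_crank_by(-9°): θ ← -55° -9° = -64°
rotate_crank_by(-87°): θ ← -64° -87° = -151°
crank pin P = (r cos θ, r sin θ) = (-10.495436, -5.817715)
h = r sin θ − e = -5.817715 − 20 = -25.817715
x = r cos θ + √(L² − h²) = -10.495436 + √(12996.0 − 666.5544) = -10.495436 + 111.038037 = 100.542600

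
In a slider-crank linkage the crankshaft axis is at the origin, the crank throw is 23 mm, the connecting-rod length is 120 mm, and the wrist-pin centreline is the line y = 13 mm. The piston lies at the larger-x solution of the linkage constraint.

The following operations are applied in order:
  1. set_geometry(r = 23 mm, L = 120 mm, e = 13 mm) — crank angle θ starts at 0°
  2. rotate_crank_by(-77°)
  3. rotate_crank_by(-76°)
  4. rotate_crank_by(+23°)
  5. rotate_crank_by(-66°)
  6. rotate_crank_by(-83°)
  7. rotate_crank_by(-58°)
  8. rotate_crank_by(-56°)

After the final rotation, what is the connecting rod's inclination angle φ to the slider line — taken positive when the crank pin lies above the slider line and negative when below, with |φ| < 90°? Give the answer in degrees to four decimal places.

set_geometry: r = 23 mm, L = 120 mm, e = 13 mm; θ ← 0°
rotate_crank_by(-77°): θ ← 0° -77° = -77°
rotate_crank_by(-76°): θ ← -77° -76° = -153°
rotate_crank_by(+23°): θ ← -153° +23° = -130°
rotate_crank_by(-66°): θ ← -130° -66° = -196°
rotate_crank_by(-83°): θ ← -196° -83° = -279°
rotate_crank_by(-58°): θ ← -279° -58° = -337°
rotate_crank_by(-56°): θ ← -337° -56° = -393°
crank pin P = (r cos θ, r sin θ) = (19.289423, -12.526698)
h = r sin θ − e = -12.526698 − 13 = -25.526698
sin φ = h / L = -25.526698 / 120 = -0.21272248
φ = arcsin(-0.21272248) = -12.281945°

-12.2819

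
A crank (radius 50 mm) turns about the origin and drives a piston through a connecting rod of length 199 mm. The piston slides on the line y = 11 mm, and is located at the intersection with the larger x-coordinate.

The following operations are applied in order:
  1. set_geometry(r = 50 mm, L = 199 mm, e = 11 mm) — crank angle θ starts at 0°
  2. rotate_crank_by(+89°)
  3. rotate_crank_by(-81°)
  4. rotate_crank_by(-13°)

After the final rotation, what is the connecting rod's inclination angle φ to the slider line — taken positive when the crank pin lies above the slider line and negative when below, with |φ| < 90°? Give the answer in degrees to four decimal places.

set_geometry: r = 50 mm, L = 199 mm, e = 11 mm; θ ← 0°
rotate_crank_by(+89°): θ ← 0° +89° = 89°
rotate_crank_by(-81°): θ ← 89° -81° = 8°
rotate_crank_by(-13°): θ ← 8° -13° = -5°
crank pin P = (r cos θ, r sin θ) = (49.809735, -4.357787)
h = r sin θ − e = -4.357787 − 11 = -15.357787
sin φ = h / L = -15.357787 / 199 = -0.07717481
φ = arcsin(-0.07717481) = -4.426192°

-4.4262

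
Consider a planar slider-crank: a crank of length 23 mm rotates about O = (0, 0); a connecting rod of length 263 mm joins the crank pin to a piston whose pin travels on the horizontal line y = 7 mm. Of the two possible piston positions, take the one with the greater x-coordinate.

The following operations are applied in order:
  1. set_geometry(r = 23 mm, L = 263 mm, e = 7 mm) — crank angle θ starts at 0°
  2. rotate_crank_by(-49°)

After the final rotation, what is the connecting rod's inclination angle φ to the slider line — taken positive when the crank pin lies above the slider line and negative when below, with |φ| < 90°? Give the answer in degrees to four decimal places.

set_geometry: r = 23 mm, L = 263 mm, e = 7 mm; θ ← 0°
rotate_crank_by(-49°): θ ← 0° -49° = -49°
crank pin P = (r cos θ, r sin θ) = (15.089358, -17.358320)
h = r sin θ − e = -17.358320 − 7 = -24.358320
sin φ = h / L = -24.358320 / 263 = -0.09261719
φ = arcsin(-0.09261719) = -5.314190°

-5.3142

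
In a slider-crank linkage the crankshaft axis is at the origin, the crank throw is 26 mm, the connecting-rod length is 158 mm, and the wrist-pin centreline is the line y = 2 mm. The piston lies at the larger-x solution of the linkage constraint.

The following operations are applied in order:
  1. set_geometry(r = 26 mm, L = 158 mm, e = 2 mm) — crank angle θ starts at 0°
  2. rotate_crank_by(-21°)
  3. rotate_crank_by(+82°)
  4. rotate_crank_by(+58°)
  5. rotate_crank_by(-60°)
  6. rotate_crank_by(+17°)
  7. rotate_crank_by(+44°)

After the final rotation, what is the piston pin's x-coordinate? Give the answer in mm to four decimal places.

143.6623

set_geometry: r = 26 mm, L = 158 mm, e = 2 mm; θ ← 0°
rotate_crank_by(-21°): θ ← 0° -21° = -21°
rotate_crank_by(+82°): θ ← -21° +82° = 61°
rotate_crank_by(+58°): θ ← 61° +58° = 119°
rotate_crank_by(-60°): θ ← 119° -60° = 59°
rotate_crank_by(+17°): θ ← 59° +17° = 76°
rotate_crank_by(+44°): θ ← 76° +44° = 120°
crank pin P = (r cos θ, r sin θ) = (-13.000000, 22.516660)
h = r sin θ − e = 22.516660 − 2 = 20.516660
x = r cos θ + √(L² − h²) = -13.000000 + √(24964.0 − 420.9334) = -13.000000 + 156.662269 = 143.662269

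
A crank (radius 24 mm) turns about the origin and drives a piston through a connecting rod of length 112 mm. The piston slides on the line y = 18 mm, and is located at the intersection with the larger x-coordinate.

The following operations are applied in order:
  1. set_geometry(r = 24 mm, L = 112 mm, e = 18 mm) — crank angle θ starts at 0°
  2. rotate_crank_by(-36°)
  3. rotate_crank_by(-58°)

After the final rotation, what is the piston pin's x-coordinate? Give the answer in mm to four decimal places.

set_geometry: r = 24 mm, L = 112 mm, e = 18 mm; θ ← 0°
rotate_crank_by(-36°): θ ← 0° -36° = -36°
rotate_crank_by(-58°): θ ← -36° -58° = -94°
crank pin P = (r cos θ, r sin θ) = (-1.674155, -23.941537)
h = r sin θ − e = -23.941537 − 18 = -41.941537
x = r cos θ + √(L² − h²) = -1.674155 + √(12544.0 − 1759.0925) = -1.674155 + 103.850409 = 102.176254

102.1763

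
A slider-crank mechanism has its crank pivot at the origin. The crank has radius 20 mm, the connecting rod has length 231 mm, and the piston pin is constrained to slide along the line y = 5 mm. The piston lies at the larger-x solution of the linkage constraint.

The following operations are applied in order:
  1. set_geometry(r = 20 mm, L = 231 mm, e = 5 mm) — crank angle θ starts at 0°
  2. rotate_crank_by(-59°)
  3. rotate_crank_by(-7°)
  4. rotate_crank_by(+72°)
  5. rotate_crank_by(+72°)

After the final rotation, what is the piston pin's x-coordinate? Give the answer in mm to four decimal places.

234.6987

set_geometry: r = 20 mm, L = 231 mm, e = 5 mm; θ ← 0°
rotate_crank_by(-59°): θ ← 0° -59° = -59°
rotate_crank_by(-7°): θ ← -59° -7° = -66°
rotate_crank_by(+72°): θ ← -66° +72° = 6°
rotate_crank_by(+72°): θ ← 6° +72° = 78°
crank pin P = (r cos θ, r sin θ) = (4.158234, 19.562952)
h = r sin θ − e = 19.562952 − 5 = 14.562952
x = r cos θ + √(L² − h²) = 4.158234 + √(53361.0 − 212.0796) = 4.158234 + 230.540496 = 234.698730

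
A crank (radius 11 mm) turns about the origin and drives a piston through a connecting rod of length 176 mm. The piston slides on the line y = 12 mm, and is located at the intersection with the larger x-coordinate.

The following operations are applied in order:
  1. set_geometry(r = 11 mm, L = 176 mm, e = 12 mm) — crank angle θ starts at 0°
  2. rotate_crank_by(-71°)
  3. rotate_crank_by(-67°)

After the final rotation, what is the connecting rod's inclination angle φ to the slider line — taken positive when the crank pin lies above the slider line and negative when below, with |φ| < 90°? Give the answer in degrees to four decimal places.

set_geometry: r = 11 mm, L = 176 mm, e = 12 mm; θ ← 0°
rotate_crank_by(-71°): θ ← 0° -71° = -71°
rotate_crank_by(-67°): θ ← -71° -67° = -138°
crank pin P = (r cos θ, r sin θ) = (-8.174593, -7.360437)
h = r sin θ − e = -7.360437 − 12 = -19.360437
sin φ = h / L = -19.360437 / 176 = -0.11000248
φ = arcsin(-0.11000248) = -6.315459°

-6.3155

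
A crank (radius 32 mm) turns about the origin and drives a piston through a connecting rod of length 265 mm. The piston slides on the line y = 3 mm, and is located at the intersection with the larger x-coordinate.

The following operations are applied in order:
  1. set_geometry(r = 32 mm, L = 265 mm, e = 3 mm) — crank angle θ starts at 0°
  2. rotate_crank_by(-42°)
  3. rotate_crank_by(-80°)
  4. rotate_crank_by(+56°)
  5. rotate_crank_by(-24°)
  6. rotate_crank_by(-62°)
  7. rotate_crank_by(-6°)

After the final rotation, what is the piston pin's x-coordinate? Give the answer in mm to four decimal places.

set_geometry: r = 32 mm, L = 265 mm, e = 3 mm; θ ← 0°
rotate_crank_by(-42°): θ ← 0° -42° = -42°
rotate_crank_by(-80°): θ ← -42° -80° = -122°
rotate_crank_by(+56°): θ ← -122° +56° = -66°
rotate_crank_by(-24°): θ ← -66° -24° = -90°
rotate_crank_by(-62°): θ ← -90° -62° = -152°
rotate_crank_by(-6°): θ ← -152° -6° = -158°
crank pin P = (r cos θ, r sin θ) = (-29.669883, -11.987411)
h = r sin θ − e = -11.987411 − 3 = -14.987411
x = r cos θ + √(L² − h²) = -29.669883 + √(70225.0 − 224.6225) = -29.669883 + 264.575845 = 234.905961

234.9060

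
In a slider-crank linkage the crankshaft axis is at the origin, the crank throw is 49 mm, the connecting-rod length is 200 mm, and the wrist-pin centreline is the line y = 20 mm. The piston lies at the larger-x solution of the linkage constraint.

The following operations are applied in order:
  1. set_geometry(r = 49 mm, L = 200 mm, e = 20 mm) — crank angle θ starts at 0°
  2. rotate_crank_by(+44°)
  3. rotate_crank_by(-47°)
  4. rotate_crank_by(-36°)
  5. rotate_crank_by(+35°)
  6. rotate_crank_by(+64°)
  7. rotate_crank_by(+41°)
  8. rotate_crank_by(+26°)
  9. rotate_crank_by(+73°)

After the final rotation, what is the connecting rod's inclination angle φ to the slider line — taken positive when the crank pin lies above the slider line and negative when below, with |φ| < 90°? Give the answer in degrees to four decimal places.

-10.5909

set_geometry: r = 49 mm, L = 200 mm, e = 20 mm; θ ← 0°
rotate_crank_by(+44°): θ ← 0° +44° = 44°
rotate_crank_by(-47°): θ ← 44° -47° = -3°
rotate_crank_by(-36°): θ ← -3° -36° = -39°
rotate_crank_by(+35°): θ ← -39° +35° = -4°
rotate_crank_by(+64°): θ ← -4° +64° = 60°
rotate_crank_by(+41°): θ ← 60° +41° = 101°
rotate_crank_by(+26°): θ ← 101° +26° = 127°
rotate_crank_by(+73°): θ ← 127° +73° = 200°
crank pin P = (r cos θ, r sin θ) = (-46.044938, -16.758987)
h = r sin θ − e = -16.758987 − 20 = -36.758987
sin φ = h / L = -36.758987 / 200 = -0.18379494
φ = arcsin(-0.18379494) = -10.590883°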